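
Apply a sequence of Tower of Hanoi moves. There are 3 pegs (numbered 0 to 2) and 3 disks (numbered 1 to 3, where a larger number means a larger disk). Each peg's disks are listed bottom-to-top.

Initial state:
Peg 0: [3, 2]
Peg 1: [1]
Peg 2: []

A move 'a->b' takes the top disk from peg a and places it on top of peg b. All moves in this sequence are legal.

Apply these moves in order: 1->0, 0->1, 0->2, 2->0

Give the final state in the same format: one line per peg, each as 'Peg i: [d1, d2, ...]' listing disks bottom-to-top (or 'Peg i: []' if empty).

After move 1 (1->0):
Peg 0: [3, 2, 1]
Peg 1: []
Peg 2: []

After move 2 (0->1):
Peg 0: [3, 2]
Peg 1: [1]
Peg 2: []

After move 3 (0->2):
Peg 0: [3]
Peg 1: [1]
Peg 2: [2]

After move 4 (2->0):
Peg 0: [3, 2]
Peg 1: [1]
Peg 2: []

Answer: Peg 0: [3, 2]
Peg 1: [1]
Peg 2: []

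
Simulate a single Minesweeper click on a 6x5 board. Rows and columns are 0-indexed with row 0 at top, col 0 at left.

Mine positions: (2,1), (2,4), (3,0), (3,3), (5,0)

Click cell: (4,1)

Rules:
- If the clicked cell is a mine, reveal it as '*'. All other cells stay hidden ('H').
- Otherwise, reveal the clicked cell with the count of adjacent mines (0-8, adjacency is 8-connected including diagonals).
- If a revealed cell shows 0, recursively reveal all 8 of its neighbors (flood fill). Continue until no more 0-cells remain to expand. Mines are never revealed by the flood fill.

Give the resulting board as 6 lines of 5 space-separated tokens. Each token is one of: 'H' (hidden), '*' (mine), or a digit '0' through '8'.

H H H H H
H H H H H
H H H H H
H H H H H
H 2 H H H
H H H H H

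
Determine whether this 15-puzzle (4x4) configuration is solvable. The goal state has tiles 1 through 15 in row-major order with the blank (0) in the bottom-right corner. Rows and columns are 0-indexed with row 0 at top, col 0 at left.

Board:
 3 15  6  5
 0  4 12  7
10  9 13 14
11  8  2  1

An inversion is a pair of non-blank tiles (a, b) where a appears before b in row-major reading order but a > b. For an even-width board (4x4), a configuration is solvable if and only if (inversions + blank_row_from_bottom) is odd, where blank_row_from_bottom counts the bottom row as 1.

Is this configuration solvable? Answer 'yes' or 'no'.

Inversions: 54
Blank is in row 1 (0-indexed from top), which is row 3 counting from the bottom (bottom = 1).
54 + 3 = 57, which is odd, so the puzzle is solvable.

Answer: yes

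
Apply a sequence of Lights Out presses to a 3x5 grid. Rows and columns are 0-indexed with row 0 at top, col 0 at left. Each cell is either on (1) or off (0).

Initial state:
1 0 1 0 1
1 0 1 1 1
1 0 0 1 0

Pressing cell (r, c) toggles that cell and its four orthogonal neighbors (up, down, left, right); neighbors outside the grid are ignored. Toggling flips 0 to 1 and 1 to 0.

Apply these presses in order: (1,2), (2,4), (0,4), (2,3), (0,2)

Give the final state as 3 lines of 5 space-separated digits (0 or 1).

Answer: 1 1 1 0 0
1 1 1 1 1
1 0 0 1 0

Derivation:
After press 1 at (1,2):
1 0 0 0 1
1 1 0 0 1
1 0 1 1 0

After press 2 at (2,4):
1 0 0 0 1
1 1 0 0 0
1 0 1 0 1

After press 3 at (0,4):
1 0 0 1 0
1 1 0 0 1
1 0 1 0 1

After press 4 at (2,3):
1 0 0 1 0
1 1 0 1 1
1 0 0 1 0

After press 5 at (0,2):
1 1 1 0 0
1 1 1 1 1
1 0 0 1 0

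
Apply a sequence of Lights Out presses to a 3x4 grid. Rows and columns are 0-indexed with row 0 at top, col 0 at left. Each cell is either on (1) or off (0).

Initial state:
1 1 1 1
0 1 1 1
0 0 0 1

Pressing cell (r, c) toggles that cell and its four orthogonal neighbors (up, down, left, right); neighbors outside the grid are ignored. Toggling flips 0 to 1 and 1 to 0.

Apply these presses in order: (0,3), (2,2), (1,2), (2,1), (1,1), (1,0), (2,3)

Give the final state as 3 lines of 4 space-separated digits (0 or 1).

After press 1 at (0,3):
1 1 0 0
0 1 1 0
0 0 0 1

After press 2 at (2,2):
1 1 0 0
0 1 0 0
0 1 1 0

After press 3 at (1,2):
1 1 1 0
0 0 1 1
0 1 0 0

After press 4 at (2,1):
1 1 1 0
0 1 1 1
1 0 1 0

After press 5 at (1,1):
1 0 1 0
1 0 0 1
1 1 1 0

After press 6 at (1,0):
0 0 1 0
0 1 0 1
0 1 1 0

After press 7 at (2,3):
0 0 1 0
0 1 0 0
0 1 0 1

Answer: 0 0 1 0
0 1 0 0
0 1 0 1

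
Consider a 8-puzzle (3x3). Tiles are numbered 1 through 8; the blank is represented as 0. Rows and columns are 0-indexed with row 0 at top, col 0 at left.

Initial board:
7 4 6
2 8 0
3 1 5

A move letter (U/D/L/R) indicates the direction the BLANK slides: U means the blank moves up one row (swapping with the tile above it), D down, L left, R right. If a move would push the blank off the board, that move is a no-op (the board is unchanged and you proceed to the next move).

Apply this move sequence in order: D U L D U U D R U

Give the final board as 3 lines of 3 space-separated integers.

After move 1 (D):
7 4 6
2 8 5
3 1 0

After move 2 (U):
7 4 6
2 8 0
3 1 5

After move 3 (L):
7 4 6
2 0 8
3 1 5

After move 4 (D):
7 4 6
2 1 8
3 0 5

After move 5 (U):
7 4 6
2 0 8
3 1 5

After move 6 (U):
7 0 6
2 4 8
3 1 5

After move 7 (D):
7 4 6
2 0 8
3 1 5

After move 8 (R):
7 4 6
2 8 0
3 1 5

After move 9 (U):
7 4 0
2 8 6
3 1 5

Answer: 7 4 0
2 8 6
3 1 5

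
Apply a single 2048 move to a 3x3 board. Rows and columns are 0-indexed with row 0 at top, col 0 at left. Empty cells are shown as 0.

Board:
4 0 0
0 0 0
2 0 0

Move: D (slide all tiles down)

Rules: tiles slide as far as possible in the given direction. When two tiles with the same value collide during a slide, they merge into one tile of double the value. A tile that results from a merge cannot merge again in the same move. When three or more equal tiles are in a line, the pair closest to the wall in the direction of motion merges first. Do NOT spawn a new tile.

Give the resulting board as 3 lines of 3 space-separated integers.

Answer: 0 0 0
4 0 0
2 0 0

Derivation:
Slide down:
col 0: [4, 0, 2] -> [0, 4, 2]
col 1: [0, 0, 0] -> [0, 0, 0]
col 2: [0, 0, 0] -> [0, 0, 0]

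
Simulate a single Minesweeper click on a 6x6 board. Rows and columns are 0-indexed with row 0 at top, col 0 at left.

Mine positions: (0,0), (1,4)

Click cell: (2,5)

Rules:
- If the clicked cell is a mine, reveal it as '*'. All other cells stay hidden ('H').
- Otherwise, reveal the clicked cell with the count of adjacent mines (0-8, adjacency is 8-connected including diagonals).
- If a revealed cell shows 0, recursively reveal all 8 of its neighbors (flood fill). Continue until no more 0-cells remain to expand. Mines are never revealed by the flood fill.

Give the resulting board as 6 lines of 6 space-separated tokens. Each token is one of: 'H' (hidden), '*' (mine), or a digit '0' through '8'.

H H H H H H
H H H H H H
H H H H H 1
H H H H H H
H H H H H H
H H H H H H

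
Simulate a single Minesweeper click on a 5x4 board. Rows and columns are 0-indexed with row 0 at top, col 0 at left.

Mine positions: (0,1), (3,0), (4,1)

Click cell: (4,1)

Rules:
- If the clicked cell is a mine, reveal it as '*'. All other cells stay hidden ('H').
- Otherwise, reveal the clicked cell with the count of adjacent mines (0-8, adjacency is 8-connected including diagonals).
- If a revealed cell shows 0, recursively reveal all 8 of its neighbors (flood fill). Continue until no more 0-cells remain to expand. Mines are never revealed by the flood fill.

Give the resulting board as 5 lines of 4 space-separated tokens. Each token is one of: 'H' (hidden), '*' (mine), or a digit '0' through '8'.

H H H H
H H H H
H H H H
H H H H
H * H H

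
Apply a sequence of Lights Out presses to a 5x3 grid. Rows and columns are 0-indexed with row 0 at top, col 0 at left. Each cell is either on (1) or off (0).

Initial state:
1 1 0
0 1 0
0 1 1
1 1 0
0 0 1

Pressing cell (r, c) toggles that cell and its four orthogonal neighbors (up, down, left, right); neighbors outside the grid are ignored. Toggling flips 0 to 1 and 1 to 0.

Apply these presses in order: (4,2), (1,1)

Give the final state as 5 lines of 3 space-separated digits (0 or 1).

After press 1 at (4,2):
1 1 0
0 1 0
0 1 1
1 1 1
0 1 0

After press 2 at (1,1):
1 0 0
1 0 1
0 0 1
1 1 1
0 1 0

Answer: 1 0 0
1 0 1
0 0 1
1 1 1
0 1 0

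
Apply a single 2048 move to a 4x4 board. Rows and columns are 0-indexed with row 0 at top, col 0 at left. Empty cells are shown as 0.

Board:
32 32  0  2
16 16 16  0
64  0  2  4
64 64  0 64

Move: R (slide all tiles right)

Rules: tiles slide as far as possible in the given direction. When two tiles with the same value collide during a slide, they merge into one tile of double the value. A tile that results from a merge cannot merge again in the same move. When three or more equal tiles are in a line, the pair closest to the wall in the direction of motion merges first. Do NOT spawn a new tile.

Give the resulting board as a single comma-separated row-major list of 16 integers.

Answer: 0, 0, 64, 2, 0, 0, 16, 32, 0, 64, 2, 4, 0, 0, 64, 128

Derivation:
Slide right:
row 0: [32, 32, 0, 2] -> [0, 0, 64, 2]
row 1: [16, 16, 16, 0] -> [0, 0, 16, 32]
row 2: [64, 0, 2, 4] -> [0, 64, 2, 4]
row 3: [64, 64, 0, 64] -> [0, 0, 64, 128]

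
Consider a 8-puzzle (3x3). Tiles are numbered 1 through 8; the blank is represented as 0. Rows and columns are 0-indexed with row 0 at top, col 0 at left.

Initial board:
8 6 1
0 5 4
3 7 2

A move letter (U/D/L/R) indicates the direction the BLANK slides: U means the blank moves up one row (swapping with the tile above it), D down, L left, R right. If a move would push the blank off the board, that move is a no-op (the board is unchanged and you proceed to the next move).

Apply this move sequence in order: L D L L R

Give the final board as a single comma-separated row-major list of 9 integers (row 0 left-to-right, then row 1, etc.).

After move 1 (L):
8 6 1
0 5 4
3 7 2

After move 2 (D):
8 6 1
3 5 4
0 7 2

After move 3 (L):
8 6 1
3 5 4
0 7 2

After move 4 (L):
8 6 1
3 5 4
0 7 2

After move 5 (R):
8 6 1
3 5 4
7 0 2

Answer: 8, 6, 1, 3, 5, 4, 7, 0, 2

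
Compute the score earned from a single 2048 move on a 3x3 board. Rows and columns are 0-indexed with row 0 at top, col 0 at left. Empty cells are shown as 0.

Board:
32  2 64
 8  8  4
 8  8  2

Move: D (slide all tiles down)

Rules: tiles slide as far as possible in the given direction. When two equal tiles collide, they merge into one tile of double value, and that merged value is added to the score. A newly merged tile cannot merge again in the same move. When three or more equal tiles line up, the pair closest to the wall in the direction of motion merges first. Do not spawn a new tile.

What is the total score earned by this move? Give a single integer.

Answer: 32

Derivation:
Slide down:
col 0: [32, 8, 8] -> [0, 32, 16]  score +16 (running 16)
col 1: [2, 8, 8] -> [0, 2, 16]  score +16 (running 32)
col 2: [64, 4, 2] -> [64, 4, 2]  score +0 (running 32)
Board after move:
 0  0 64
32  2  4
16 16  2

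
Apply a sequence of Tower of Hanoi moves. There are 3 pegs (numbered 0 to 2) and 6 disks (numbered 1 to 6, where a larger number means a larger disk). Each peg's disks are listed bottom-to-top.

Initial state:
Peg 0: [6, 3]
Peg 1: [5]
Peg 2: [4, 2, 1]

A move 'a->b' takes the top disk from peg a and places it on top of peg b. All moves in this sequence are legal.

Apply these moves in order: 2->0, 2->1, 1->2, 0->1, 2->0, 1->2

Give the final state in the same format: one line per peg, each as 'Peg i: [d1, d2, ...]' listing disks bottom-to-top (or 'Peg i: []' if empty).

After move 1 (2->0):
Peg 0: [6, 3, 1]
Peg 1: [5]
Peg 2: [4, 2]

After move 2 (2->1):
Peg 0: [6, 3, 1]
Peg 1: [5, 2]
Peg 2: [4]

After move 3 (1->2):
Peg 0: [6, 3, 1]
Peg 1: [5]
Peg 2: [4, 2]

After move 4 (0->1):
Peg 0: [6, 3]
Peg 1: [5, 1]
Peg 2: [4, 2]

After move 5 (2->0):
Peg 0: [6, 3, 2]
Peg 1: [5, 1]
Peg 2: [4]

After move 6 (1->2):
Peg 0: [6, 3, 2]
Peg 1: [5]
Peg 2: [4, 1]

Answer: Peg 0: [6, 3, 2]
Peg 1: [5]
Peg 2: [4, 1]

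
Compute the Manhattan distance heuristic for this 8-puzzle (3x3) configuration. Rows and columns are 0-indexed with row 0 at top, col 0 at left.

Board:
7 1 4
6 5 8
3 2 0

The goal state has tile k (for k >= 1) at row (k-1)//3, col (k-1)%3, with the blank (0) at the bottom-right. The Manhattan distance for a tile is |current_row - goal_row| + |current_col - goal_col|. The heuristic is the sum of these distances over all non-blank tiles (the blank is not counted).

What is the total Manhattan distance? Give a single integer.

Answer: 16

Derivation:
Tile 7: at (0,0), goal (2,0), distance |0-2|+|0-0| = 2
Tile 1: at (0,1), goal (0,0), distance |0-0|+|1-0| = 1
Tile 4: at (0,2), goal (1,0), distance |0-1|+|2-0| = 3
Tile 6: at (1,0), goal (1,2), distance |1-1|+|0-2| = 2
Tile 5: at (1,1), goal (1,1), distance |1-1|+|1-1| = 0
Tile 8: at (1,2), goal (2,1), distance |1-2|+|2-1| = 2
Tile 3: at (2,0), goal (0,2), distance |2-0|+|0-2| = 4
Tile 2: at (2,1), goal (0,1), distance |2-0|+|1-1| = 2
Sum: 2 + 1 + 3 + 2 + 0 + 2 + 4 + 2 = 16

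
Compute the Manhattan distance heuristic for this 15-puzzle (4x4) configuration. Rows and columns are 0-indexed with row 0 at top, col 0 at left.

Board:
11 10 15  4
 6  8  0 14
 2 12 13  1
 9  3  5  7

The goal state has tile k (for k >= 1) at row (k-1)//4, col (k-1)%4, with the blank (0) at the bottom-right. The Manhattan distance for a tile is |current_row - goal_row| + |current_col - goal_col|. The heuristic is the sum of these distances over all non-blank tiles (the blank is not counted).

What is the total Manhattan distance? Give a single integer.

Tile 11: (0,0)->(2,2) = 4
Tile 10: (0,1)->(2,1) = 2
Tile 15: (0,2)->(3,2) = 3
Tile 4: (0,3)->(0,3) = 0
Tile 6: (1,0)->(1,1) = 1
Tile 8: (1,1)->(1,3) = 2
Tile 14: (1,3)->(3,1) = 4
Tile 2: (2,0)->(0,1) = 3
Tile 12: (2,1)->(2,3) = 2
Tile 13: (2,2)->(3,0) = 3
Tile 1: (2,3)->(0,0) = 5
Tile 9: (3,0)->(2,0) = 1
Tile 3: (3,1)->(0,2) = 4
Tile 5: (3,2)->(1,0) = 4
Tile 7: (3,3)->(1,2) = 3
Sum: 4 + 2 + 3 + 0 + 1 + 2 + 4 + 3 + 2 + 3 + 5 + 1 + 4 + 4 + 3 = 41

Answer: 41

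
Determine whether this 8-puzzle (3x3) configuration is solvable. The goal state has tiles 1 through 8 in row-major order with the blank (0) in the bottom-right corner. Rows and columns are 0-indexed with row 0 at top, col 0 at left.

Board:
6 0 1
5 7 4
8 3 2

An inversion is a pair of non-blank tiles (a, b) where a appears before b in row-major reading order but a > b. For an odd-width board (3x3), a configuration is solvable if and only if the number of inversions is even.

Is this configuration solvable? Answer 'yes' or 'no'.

Answer: yes

Derivation:
Inversions (pairs i<j in row-major order where tile[i] > tile[j] > 0): 16
16 is even, so the puzzle is solvable.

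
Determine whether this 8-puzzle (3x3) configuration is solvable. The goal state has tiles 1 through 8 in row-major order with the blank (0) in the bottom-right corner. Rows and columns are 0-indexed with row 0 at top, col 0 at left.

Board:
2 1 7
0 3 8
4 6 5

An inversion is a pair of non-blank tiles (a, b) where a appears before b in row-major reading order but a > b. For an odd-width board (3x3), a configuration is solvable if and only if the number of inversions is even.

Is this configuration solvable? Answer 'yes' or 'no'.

Inversions (pairs i<j in row-major order where tile[i] > tile[j] > 0): 9
9 is odd, so the puzzle is not solvable.

Answer: no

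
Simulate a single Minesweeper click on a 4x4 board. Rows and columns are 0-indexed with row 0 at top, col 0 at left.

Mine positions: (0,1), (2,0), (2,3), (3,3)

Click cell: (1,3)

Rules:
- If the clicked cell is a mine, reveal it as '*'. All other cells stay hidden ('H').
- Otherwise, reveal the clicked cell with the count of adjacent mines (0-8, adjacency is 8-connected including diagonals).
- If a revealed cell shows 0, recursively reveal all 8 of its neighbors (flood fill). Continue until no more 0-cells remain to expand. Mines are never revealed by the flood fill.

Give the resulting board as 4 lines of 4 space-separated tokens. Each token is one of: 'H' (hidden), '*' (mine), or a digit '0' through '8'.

H H H H
H H H 1
H H H H
H H H H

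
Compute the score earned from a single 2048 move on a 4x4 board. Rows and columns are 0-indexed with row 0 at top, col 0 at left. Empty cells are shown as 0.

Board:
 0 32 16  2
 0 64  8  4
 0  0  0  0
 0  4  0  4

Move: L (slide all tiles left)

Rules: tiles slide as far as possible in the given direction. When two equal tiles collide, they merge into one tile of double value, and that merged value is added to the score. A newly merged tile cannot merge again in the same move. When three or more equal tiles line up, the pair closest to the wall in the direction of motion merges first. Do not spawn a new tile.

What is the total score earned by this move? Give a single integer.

Answer: 8

Derivation:
Slide left:
row 0: [0, 32, 16, 2] -> [32, 16, 2, 0]  score +0 (running 0)
row 1: [0, 64, 8, 4] -> [64, 8, 4, 0]  score +0 (running 0)
row 2: [0, 0, 0, 0] -> [0, 0, 0, 0]  score +0 (running 0)
row 3: [0, 4, 0, 4] -> [8, 0, 0, 0]  score +8 (running 8)
Board after move:
32 16  2  0
64  8  4  0
 0  0  0  0
 8  0  0  0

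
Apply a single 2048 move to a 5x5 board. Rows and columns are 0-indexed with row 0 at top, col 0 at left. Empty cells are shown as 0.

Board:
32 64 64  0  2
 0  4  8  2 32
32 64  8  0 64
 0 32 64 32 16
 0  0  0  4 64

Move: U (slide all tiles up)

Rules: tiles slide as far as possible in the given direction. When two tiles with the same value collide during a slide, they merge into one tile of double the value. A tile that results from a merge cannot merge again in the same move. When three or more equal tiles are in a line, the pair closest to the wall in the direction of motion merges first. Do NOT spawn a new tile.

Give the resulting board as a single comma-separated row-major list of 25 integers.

Slide up:
col 0: [32, 0, 32, 0, 0] -> [64, 0, 0, 0, 0]
col 1: [64, 4, 64, 32, 0] -> [64, 4, 64, 32, 0]
col 2: [64, 8, 8, 64, 0] -> [64, 16, 64, 0, 0]
col 3: [0, 2, 0, 32, 4] -> [2, 32, 4, 0, 0]
col 4: [2, 32, 64, 16, 64] -> [2, 32, 64, 16, 64]

Answer: 64, 64, 64, 2, 2, 0, 4, 16, 32, 32, 0, 64, 64, 4, 64, 0, 32, 0, 0, 16, 0, 0, 0, 0, 64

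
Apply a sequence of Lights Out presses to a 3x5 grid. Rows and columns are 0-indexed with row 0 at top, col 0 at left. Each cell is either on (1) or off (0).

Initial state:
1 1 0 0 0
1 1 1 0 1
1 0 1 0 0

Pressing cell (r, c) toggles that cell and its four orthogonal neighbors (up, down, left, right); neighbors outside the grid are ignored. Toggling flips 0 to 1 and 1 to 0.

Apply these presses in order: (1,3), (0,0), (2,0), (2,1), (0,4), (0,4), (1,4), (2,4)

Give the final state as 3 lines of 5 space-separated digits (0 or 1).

After press 1 at (1,3):
1 1 0 1 0
1 1 0 1 0
1 0 1 1 0

After press 2 at (0,0):
0 0 0 1 0
0 1 0 1 0
1 0 1 1 0

After press 3 at (2,0):
0 0 0 1 0
1 1 0 1 0
0 1 1 1 0

After press 4 at (2,1):
0 0 0 1 0
1 0 0 1 0
1 0 0 1 0

After press 5 at (0,4):
0 0 0 0 1
1 0 0 1 1
1 0 0 1 0

After press 6 at (0,4):
0 0 0 1 0
1 0 0 1 0
1 0 0 1 0

After press 7 at (1,4):
0 0 0 1 1
1 0 0 0 1
1 0 0 1 1

After press 8 at (2,4):
0 0 0 1 1
1 0 0 0 0
1 0 0 0 0

Answer: 0 0 0 1 1
1 0 0 0 0
1 0 0 0 0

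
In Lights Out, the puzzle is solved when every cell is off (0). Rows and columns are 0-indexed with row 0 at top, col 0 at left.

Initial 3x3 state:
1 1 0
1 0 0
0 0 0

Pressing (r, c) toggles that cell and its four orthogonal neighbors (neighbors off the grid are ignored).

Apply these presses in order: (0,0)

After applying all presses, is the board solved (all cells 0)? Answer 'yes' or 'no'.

Answer: yes

Derivation:
After press 1 at (0,0):
0 0 0
0 0 0
0 0 0

Lights still on: 0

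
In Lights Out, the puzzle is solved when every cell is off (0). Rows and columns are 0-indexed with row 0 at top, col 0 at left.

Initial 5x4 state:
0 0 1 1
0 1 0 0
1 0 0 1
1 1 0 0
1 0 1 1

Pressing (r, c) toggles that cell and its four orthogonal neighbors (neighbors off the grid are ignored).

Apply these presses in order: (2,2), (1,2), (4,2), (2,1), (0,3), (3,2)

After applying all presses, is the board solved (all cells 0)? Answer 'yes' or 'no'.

Answer: no

Derivation:
After press 1 at (2,2):
0 0 1 1
0 1 1 0
1 1 1 0
1 1 1 0
1 0 1 1

After press 2 at (1,2):
0 0 0 1
0 0 0 1
1 1 0 0
1 1 1 0
1 0 1 1

After press 3 at (4,2):
0 0 0 1
0 0 0 1
1 1 0 0
1 1 0 0
1 1 0 0

After press 4 at (2,1):
0 0 0 1
0 1 0 1
0 0 1 0
1 0 0 0
1 1 0 0

After press 5 at (0,3):
0 0 1 0
0 1 0 0
0 0 1 0
1 0 0 0
1 1 0 0

After press 6 at (3,2):
0 0 1 0
0 1 0 0
0 0 0 0
1 1 1 1
1 1 1 0

Lights still on: 9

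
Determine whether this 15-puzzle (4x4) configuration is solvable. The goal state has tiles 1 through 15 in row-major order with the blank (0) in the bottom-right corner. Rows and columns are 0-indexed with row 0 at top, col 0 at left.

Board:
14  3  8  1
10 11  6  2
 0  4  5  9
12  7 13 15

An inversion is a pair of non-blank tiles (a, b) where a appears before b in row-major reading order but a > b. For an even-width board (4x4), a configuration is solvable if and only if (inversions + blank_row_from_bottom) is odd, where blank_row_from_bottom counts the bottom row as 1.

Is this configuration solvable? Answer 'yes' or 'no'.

Inversions: 38
Blank is in row 2 (0-indexed from top), which is row 2 counting from the bottom (bottom = 1).
38 + 2 = 40, which is even, so the puzzle is not solvable.

Answer: no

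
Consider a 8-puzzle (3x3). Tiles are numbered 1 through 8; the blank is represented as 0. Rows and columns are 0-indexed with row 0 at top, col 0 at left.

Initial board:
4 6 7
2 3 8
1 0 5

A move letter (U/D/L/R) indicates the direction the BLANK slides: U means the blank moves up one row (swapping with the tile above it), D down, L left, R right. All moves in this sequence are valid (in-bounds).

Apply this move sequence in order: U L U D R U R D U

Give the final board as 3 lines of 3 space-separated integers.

Answer: 4 7 0
2 6 8
1 3 5

Derivation:
After move 1 (U):
4 6 7
2 0 8
1 3 5

After move 2 (L):
4 6 7
0 2 8
1 3 5

After move 3 (U):
0 6 7
4 2 8
1 3 5

After move 4 (D):
4 6 7
0 2 8
1 3 5

After move 5 (R):
4 6 7
2 0 8
1 3 5

After move 6 (U):
4 0 7
2 6 8
1 3 5

After move 7 (R):
4 7 0
2 6 8
1 3 5

After move 8 (D):
4 7 8
2 6 0
1 3 5

After move 9 (U):
4 7 0
2 6 8
1 3 5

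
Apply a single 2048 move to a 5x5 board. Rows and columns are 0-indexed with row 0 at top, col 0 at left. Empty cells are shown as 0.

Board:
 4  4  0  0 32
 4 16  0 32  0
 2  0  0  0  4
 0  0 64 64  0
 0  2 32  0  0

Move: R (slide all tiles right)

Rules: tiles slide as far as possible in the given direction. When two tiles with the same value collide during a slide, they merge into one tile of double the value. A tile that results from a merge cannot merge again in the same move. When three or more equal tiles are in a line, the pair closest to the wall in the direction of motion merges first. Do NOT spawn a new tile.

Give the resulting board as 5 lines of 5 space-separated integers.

Answer:   0   0   0   8  32
  0   0   4  16  32
  0   0   0   2   4
  0   0   0   0 128
  0   0   0   2  32

Derivation:
Slide right:
row 0: [4, 4, 0, 0, 32] -> [0, 0, 0, 8, 32]
row 1: [4, 16, 0, 32, 0] -> [0, 0, 4, 16, 32]
row 2: [2, 0, 0, 0, 4] -> [0, 0, 0, 2, 4]
row 3: [0, 0, 64, 64, 0] -> [0, 0, 0, 0, 128]
row 4: [0, 2, 32, 0, 0] -> [0, 0, 0, 2, 32]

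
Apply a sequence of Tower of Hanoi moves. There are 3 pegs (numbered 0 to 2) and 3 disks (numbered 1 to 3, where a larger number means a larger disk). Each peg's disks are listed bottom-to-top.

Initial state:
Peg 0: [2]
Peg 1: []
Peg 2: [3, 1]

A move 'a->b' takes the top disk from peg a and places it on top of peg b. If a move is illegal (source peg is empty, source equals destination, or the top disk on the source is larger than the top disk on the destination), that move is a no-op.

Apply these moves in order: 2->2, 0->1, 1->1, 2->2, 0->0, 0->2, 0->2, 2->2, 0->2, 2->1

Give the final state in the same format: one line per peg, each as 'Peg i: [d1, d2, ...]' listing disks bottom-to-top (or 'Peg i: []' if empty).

After move 1 (2->2):
Peg 0: [2]
Peg 1: []
Peg 2: [3, 1]

After move 2 (0->1):
Peg 0: []
Peg 1: [2]
Peg 2: [3, 1]

After move 3 (1->1):
Peg 0: []
Peg 1: [2]
Peg 2: [3, 1]

After move 4 (2->2):
Peg 0: []
Peg 1: [2]
Peg 2: [3, 1]

After move 5 (0->0):
Peg 0: []
Peg 1: [2]
Peg 2: [3, 1]

After move 6 (0->2):
Peg 0: []
Peg 1: [2]
Peg 2: [3, 1]

After move 7 (0->2):
Peg 0: []
Peg 1: [2]
Peg 2: [3, 1]

After move 8 (2->2):
Peg 0: []
Peg 1: [2]
Peg 2: [3, 1]

After move 9 (0->2):
Peg 0: []
Peg 1: [2]
Peg 2: [3, 1]

After move 10 (2->1):
Peg 0: []
Peg 1: [2, 1]
Peg 2: [3]

Answer: Peg 0: []
Peg 1: [2, 1]
Peg 2: [3]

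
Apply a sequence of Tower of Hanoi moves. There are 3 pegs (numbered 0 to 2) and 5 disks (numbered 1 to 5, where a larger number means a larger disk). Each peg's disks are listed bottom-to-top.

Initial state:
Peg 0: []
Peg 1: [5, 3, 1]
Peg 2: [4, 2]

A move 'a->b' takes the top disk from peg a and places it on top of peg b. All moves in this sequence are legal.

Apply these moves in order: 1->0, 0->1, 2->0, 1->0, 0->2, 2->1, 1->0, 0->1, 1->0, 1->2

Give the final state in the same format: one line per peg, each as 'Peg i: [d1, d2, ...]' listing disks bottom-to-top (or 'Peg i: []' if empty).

After move 1 (1->0):
Peg 0: [1]
Peg 1: [5, 3]
Peg 2: [4, 2]

After move 2 (0->1):
Peg 0: []
Peg 1: [5, 3, 1]
Peg 2: [4, 2]

After move 3 (2->0):
Peg 0: [2]
Peg 1: [5, 3, 1]
Peg 2: [4]

After move 4 (1->0):
Peg 0: [2, 1]
Peg 1: [5, 3]
Peg 2: [4]

After move 5 (0->2):
Peg 0: [2]
Peg 1: [5, 3]
Peg 2: [4, 1]

After move 6 (2->1):
Peg 0: [2]
Peg 1: [5, 3, 1]
Peg 2: [4]

After move 7 (1->0):
Peg 0: [2, 1]
Peg 1: [5, 3]
Peg 2: [4]

After move 8 (0->1):
Peg 0: [2]
Peg 1: [5, 3, 1]
Peg 2: [4]

After move 9 (1->0):
Peg 0: [2, 1]
Peg 1: [5, 3]
Peg 2: [4]

After move 10 (1->2):
Peg 0: [2, 1]
Peg 1: [5]
Peg 2: [4, 3]

Answer: Peg 0: [2, 1]
Peg 1: [5]
Peg 2: [4, 3]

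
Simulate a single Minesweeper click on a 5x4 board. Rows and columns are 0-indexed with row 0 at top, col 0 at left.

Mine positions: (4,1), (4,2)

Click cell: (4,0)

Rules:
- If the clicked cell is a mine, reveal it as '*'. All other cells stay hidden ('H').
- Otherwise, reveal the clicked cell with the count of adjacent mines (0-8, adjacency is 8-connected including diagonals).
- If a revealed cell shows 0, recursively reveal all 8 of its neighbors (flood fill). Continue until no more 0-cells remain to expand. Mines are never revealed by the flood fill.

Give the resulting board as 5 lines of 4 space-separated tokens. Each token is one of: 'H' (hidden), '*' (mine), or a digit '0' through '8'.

H H H H
H H H H
H H H H
H H H H
1 H H H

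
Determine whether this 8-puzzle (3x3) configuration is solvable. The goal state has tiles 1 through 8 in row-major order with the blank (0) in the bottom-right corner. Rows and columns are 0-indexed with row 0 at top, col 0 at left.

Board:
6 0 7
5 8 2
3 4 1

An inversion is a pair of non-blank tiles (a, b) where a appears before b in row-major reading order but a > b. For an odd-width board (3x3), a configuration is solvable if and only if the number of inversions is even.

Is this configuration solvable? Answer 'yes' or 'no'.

Answer: no

Derivation:
Inversions (pairs i<j in row-major order where tile[i] > tile[j] > 0): 21
21 is odd, so the puzzle is not solvable.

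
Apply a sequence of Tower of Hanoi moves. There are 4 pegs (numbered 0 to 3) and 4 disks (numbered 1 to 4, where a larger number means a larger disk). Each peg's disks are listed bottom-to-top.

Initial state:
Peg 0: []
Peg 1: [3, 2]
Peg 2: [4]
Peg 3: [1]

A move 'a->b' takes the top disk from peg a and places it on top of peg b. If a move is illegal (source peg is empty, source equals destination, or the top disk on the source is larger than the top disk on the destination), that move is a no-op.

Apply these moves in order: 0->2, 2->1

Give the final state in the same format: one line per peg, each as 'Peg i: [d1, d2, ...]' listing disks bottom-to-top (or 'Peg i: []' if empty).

After move 1 (0->2):
Peg 0: []
Peg 1: [3, 2]
Peg 2: [4]
Peg 3: [1]

After move 2 (2->1):
Peg 0: []
Peg 1: [3, 2]
Peg 2: [4]
Peg 3: [1]

Answer: Peg 0: []
Peg 1: [3, 2]
Peg 2: [4]
Peg 3: [1]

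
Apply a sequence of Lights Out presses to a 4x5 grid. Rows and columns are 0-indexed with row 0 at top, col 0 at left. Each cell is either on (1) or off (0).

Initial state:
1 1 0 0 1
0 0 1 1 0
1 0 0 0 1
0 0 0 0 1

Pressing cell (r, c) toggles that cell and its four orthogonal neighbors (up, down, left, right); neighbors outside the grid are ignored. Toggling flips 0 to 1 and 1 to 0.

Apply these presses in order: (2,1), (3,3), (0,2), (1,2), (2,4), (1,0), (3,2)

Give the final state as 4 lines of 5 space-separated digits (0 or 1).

Answer: 0 0 0 1 1
1 1 1 0 1
1 1 1 0 0
0 0 0 0 1

Derivation:
After press 1 at (2,1):
1 1 0 0 1
0 1 1 1 0
0 1 1 0 1
0 1 0 0 1

After press 2 at (3,3):
1 1 0 0 1
0 1 1 1 0
0 1 1 1 1
0 1 1 1 0

After press 3 at (0,2):
1 0 1 1 1
0 1 0 1 0
0 1 1 1 1
0 1 1 1 0

After press 4 at (1,2):
1 0 0 1 1
0 0 1 0 0
0 1 0 1 1
0 1 1 1 0

After press 5 at (2,4):
1 0 0 1 1
0 0 1 0 1
0 1 0 0 0
0 1 1 1 1

After press 6 at (1,0):
0 0 0 1 1
1 1 1 0 1
1 1 0 0 0
0 1 1 1 1

After press 7 at (3,2):
0 0 0 1 1
1 1 1 0 1
1 1 1 0 0
0 0 0 0 1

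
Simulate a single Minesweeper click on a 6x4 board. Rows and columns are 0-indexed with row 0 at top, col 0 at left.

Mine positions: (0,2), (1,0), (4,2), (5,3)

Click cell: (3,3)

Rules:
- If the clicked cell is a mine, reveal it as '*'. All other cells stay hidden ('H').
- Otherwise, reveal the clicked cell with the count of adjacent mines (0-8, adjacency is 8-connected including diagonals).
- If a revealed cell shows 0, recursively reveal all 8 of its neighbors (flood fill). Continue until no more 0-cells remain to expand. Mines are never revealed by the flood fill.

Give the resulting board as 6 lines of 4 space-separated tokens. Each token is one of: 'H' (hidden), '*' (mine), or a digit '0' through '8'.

H H H H
H H H H
H H H H
H H H 1
H H H H
H H H H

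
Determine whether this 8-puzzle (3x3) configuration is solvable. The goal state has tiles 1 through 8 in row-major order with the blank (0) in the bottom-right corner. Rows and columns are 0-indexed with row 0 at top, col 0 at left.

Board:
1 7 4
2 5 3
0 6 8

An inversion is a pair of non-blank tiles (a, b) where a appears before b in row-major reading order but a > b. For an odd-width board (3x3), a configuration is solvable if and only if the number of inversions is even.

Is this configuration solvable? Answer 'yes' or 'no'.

Inversions (pairs i<j in row-major order where tile[i] > tile[j] > 0): 8
8 is even, so the puzzle is solvable.

Answer: yes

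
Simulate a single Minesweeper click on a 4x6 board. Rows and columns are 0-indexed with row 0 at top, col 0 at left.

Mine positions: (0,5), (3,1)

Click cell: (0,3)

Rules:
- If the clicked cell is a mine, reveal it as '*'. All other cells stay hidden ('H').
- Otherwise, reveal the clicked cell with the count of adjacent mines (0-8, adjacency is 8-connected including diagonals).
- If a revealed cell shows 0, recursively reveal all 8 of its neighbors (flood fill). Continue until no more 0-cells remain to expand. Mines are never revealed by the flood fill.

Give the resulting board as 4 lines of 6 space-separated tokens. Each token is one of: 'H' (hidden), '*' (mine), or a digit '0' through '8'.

0 0 0 0 1 H
0 0 0 0 1 1
1 1 1 0 0 0
H H 1 0 0 0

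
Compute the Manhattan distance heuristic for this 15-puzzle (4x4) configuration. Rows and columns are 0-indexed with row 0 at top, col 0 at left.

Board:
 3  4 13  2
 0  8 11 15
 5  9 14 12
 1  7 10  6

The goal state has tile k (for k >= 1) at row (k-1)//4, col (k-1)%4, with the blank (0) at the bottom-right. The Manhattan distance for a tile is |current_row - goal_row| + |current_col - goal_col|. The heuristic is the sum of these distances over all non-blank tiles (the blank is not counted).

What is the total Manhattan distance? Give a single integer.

Answer: 33

Derivation:
Tile 3: at (0,0), goal (0,2), distance |0-0|+|0-2| = 2
Tile 4: at (0,1), goal (0,3), distance |0-0|+|1-3| = 2
Tile 13: at (0,2), goal (3,0), distance |0-3|+|2-0| = 5
Tile 2: at (0,3), goal (0,1), distance |0-0|+|3-1| = 2
Tile 8: at (1,1), goal (1,3), distance |1-1|+|1-3| = 2
Tile 11: at (1,2), goal (2,2), distance |1-2|+|2-2| = 1
Tile 15: at (1,3), goal (3,2), distance |1-3|+|3-2| = 3
Tile 5: at (2,0), goal (1,0), distance |2-1|+|0-0| = 1
Tile 9: at (2,1), goal (2,0), distance |2-2|+|1-0| = 1
Tile 14: at (2,2), goal (3,1), distance |2-3|+|2-1| = 2
Tile 12: at (2,3), goal (2,3), distance |2-2|+|3-3| = 0
Tile 1: at (3,0), goal (0,0), distance |3-0|+|0-0| = 3
Tile 7: at (3,1), goal (1,2), distance |3-1|+|1-2| = 3
Tile 10: at (3,2), goal (2,1), distance |3-2|+|2-1| = 2
Tile 6: at (3,3), goal (1,1), distance |3-1|+|3-1| = 4
Sum: 2 + 2 + 5 + 2 + 2 + 1 + 3 + 1 + 1 + 2 + 0 + 3 + 3 + 2 + 4 = 33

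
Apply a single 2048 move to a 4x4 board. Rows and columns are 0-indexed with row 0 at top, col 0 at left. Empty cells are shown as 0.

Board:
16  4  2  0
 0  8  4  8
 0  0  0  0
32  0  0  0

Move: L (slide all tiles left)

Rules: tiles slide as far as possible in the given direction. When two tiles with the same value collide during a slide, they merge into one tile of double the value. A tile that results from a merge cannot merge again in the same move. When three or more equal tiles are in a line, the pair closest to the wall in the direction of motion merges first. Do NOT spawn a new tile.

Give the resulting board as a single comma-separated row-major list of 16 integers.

Answer: 16, 4, 2, 0, 8, 4, 8, 0, 0, 0, 0, 0, 32, 0, 0, 0

Derivation:
Slide left:
row 0: [16, 4, 2, 0] -> [16, 4, 2, 0]
row 1: [0, 8, 4, 8] -> [8, 4, 8, 0]
row 2: [0, 0, 0, 0] -> [0, 0, 0, 0]
row 3: [32, 0, 0, 0] -> [32, 0, 0, 0]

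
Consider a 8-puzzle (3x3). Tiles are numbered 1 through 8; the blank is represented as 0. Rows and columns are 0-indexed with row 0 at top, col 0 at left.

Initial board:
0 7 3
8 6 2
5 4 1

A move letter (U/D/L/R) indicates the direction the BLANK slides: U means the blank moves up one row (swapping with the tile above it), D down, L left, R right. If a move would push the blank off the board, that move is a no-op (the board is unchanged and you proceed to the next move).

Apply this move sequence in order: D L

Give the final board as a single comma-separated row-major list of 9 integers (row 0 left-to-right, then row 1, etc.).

Answer: 8, 7, 3, 0, 6, 2, 5, 4, 1

Derivation:
After move 1 (D):
8 7 3
0 6 2
5 4 1

After move 2 (L):
8 7 3
0 6 2
5 4 1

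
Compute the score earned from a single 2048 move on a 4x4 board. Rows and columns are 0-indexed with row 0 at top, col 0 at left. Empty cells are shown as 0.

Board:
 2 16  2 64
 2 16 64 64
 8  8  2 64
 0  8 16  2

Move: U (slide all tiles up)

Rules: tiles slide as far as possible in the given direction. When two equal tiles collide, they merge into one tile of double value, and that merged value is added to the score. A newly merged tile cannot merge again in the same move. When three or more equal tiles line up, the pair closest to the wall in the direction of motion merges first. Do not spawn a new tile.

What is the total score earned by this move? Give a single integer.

Slide up:
col 0: [2, 2, 8, 0] -> [4, 8, 0, 0]  score +4 (running 4)
col 1: [16, 16, 8, 8] -> [32, 16, 0, 0]  score +48 (running 52)
col 2: [2, 64, 2, 16] -> [2, 64, 2, 16]  score +0 (running 52)
col 3: [64, 64, 64, 2] -> [128, 64, 2, 0]  score +128 (running 180)
Board after move:
  4  32   2 128
  8  16  64  64
  0   0   2   2
  0   0  16   0

Answer: 180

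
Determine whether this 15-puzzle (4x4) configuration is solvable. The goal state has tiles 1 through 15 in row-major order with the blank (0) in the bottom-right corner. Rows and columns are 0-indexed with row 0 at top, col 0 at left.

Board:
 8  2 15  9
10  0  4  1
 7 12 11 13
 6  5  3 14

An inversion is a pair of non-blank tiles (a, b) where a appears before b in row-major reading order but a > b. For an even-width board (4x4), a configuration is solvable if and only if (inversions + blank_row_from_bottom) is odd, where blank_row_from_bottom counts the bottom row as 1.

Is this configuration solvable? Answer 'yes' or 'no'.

Answer: yes

Derivation:
Inversions: 50
Blank is in row 1 (0-indexed from top), which is row 3 counting from the bottom (bottom = 1).
50 + 3 = 53, which is odd, so the puzzle is solvable.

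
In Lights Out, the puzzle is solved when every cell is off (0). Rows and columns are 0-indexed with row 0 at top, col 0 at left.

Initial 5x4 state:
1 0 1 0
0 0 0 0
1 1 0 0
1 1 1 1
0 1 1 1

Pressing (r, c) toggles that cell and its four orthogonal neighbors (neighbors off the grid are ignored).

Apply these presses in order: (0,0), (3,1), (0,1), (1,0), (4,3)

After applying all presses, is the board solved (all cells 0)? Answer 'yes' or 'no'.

Answer: yes

Derivation:
After press 1 at (0,0):
0 1 1 0
1 0 0 0
1 1 0 0
1 1 1 1
0 1 1 1

After press 2 at (3,1):
0 1 1 0
1 0 0 0
1 0 0 0
0 0 0 1
0 0 1 1

After press 3 at (0,1):
1 0 0 0
1 1 0 0
1 0 0 0
0 0 0 1
0 0 1 1

After press 4 at (1,0):
0 0 0 0
0 0 0 0
0 0 0 0
0 0 0 1
0 0 1 1

After press 5 at (4,3):
0 0 0 0
0 0 0 0
0 0 0 0
0 0 0 0
0 0 0 0

Lights still on: 0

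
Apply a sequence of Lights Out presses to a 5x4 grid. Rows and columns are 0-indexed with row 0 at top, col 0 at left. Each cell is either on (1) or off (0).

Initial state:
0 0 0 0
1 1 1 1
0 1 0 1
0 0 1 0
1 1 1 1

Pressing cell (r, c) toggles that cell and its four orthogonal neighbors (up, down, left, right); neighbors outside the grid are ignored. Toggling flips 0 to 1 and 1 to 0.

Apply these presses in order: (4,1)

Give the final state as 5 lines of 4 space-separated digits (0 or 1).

Answer: 0 0 0 0
1 1 1 1
0 1 0 1
0 1 1 0
0 0 0 1

Derivation:
After press 1 at (4,1):
0 0 0 0
1 1 1 1
0 1 0 1
0 1 1 0
0 0 0 1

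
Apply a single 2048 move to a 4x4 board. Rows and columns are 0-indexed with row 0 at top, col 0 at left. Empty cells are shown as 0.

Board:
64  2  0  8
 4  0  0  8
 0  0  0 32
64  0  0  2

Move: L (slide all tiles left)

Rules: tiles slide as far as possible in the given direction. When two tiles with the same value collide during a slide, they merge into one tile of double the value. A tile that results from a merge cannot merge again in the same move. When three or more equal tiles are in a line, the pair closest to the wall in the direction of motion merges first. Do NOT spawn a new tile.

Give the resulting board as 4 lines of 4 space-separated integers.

Answer: 64  2  8  0
 4  8  0  0
32  0  0  0
64  2  0  0

Derivation:
Slide left:
row 0: [64, 2, 0, 8] -> [64, 2, 8, 0]
row 1: [4, 0, 0, 8] -> [4, 8, 0, 0]
row 2: [0, 0, 0, 32] -> [32, 0, 0, 0]
row 3: [64, 0, 0, 2] -> [64, 2, 0, 0]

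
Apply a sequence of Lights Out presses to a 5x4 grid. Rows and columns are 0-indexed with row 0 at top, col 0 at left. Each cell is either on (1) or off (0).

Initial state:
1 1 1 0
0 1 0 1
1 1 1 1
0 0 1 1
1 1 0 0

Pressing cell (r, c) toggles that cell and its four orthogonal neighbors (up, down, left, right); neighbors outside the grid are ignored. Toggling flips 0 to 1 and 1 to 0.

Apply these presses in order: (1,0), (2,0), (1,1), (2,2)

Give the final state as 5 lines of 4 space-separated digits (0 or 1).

Answer: 0 0 1 0
1 1 0 1
1 0 0 0
1 0 0 1
1 1 0 0

Derivation:
After press 1 at (1,0):
0 1 1 0
1 0 0 1
0 1 1 1
0 0 1 1
1 1 0 0

After press 2 at (2,0):
0 1 1 0
0 0 0 1
1 0 1 1
1 0 1 1
1 1 0 0

After press 3 at (1,1):
0 0 1 0
1 1 1 1
1 1 1 1
1 0 1 1
1 1 0 0

After press 4 at (2,2):
0 0 1 0
1 1 0 1
1 0 0 0
1 0 0 1
1 1 0 0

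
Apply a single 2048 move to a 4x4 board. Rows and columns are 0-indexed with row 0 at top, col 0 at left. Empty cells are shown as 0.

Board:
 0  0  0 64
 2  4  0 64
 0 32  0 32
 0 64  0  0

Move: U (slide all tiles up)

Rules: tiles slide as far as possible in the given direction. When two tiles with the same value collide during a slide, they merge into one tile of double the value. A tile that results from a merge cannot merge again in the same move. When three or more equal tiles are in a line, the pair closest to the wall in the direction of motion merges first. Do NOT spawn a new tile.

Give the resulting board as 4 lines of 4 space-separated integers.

Slide up:
col 0: [0, 2, 0, 0] -> [2, 0, 0, 0]
col 1: [0, 4, 32, 64] -> [4, 32, 64, 0]
col 2: [0, 0, 0, 0] -> [0, 0, 0, 0]
col 3: [64, 64, 32, 0] -> [128, 32, 0, 0]

Answer:   2   4   0 128
  0  32   0  32
  0  64   0   0
  0   0   0   0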